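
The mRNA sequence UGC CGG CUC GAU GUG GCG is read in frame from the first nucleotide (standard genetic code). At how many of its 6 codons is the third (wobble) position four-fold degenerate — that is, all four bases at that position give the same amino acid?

4

Codon 1 UGC (Cys): third position 2-fold.
Codon 2 CGG (Arg): third position 4-fold.
Codon 3 CUC (Leu): third position 4-fold.
Codon 4 GAU (Asp): third position 2-fold.
Codon 5 GUG (Val): third position 4-fold.
Codon 6 GCG (Ala): third position 4-fold.
Four-fold degenerate third positions: 4.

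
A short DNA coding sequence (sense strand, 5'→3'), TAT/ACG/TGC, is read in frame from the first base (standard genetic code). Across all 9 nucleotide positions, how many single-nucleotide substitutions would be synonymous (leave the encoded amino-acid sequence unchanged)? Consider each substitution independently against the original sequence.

5

Codon 1 (TAT, Tyr): 1 synonymous substitution.
Codon 2 (ACG, Thr): 3 synonymous substitutions.
Codon 3 (TGC, Cys): 1 synonymous substitution.
Total: 1 + 3 + 1 = 5.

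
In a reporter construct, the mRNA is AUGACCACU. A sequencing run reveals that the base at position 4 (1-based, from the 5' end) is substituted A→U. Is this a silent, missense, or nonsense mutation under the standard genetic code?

missense

Position 4 falls in codon 2: ACC → Thr.
After the substitution the codon is UCC → Ser.
Thr ≠ Ser, so this is a missense mutation.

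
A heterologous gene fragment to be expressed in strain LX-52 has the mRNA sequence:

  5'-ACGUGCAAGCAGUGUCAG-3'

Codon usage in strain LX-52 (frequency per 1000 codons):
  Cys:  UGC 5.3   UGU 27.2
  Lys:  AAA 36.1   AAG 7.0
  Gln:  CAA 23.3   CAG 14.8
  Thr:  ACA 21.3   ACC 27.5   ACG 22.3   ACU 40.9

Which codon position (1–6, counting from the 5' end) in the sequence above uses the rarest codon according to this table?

Codon 1 ACG (Thr): 22.3 per 1000.
Codon 2 UGC (Cys): 5.3 per 1000.
Codon 3 AAG (Lys): 7.0 per 1000.
Codon 4 CAG (Gln): 14.8 per 1000.
Codon 5 UGU (Cys): 27.2 per 1000.
Codon 6 CAG (Gln): 14.8 per 1000.
Lowest frequency is 5.3 at codon 2.

2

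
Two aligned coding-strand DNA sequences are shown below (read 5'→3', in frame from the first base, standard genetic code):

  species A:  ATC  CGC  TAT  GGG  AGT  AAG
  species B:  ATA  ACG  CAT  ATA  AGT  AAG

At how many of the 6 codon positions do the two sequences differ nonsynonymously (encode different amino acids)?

Codon 1: ATC Ile / ATA Ile — synonymous.
Codon 2: CGC Arg / ACG Thr — nonsynonymous.
Codon 3: TAT Tyr / CAT His — nonsynonymous.
Codon 4: GGG Gly / ATA Ile — nonsynonymous.
Codon 5: AGT Ser / AGT Ser — identical.
Codon 6: AAG Lys / AAG Lys — identical.
Nonsynonymous differences: 3.

3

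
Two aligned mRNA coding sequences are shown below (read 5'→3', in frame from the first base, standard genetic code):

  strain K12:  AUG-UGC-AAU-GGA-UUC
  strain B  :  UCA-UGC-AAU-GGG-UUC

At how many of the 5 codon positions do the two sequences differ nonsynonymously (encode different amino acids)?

Codon 1: AUG Met / UCA Ser — nonsynonymous.
Codon 2: UGC Cys / UGC Cys — identical.
Codon 3: AAU Asn / AAU Asn — identical.
Codon 4: GGA Gly / GGG Gly — synonymous.
Codon 5: UUC Phe / UUC Phe — identical.
Nonsynonymous differences: 1.

1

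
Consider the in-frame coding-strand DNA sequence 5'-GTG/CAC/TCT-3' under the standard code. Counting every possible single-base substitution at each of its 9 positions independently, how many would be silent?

7

Codon 1 (GTG, Val): 3 synonymous substitutions.
Codon 2 (CAC, His): 1 synonymous substitution.
Codon 3 (TCT, Ser): 3 synonymous substitutions.
Total: 3 + 1 + 3 = 7.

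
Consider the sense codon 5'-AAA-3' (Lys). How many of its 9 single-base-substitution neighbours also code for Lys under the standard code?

Position 1: none → 0 synonymous.
Position 2: none → 0 synonymous.
Position 3: AAG → 1 synonymous.
Total: 0 + 0 + 1 = 1.

1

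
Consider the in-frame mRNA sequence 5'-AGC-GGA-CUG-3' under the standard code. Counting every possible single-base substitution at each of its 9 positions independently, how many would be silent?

8

Codon 1 (AGC, Ser): 1 synonymous substitution.
Codon 2 (GGA, Gly): 3 synonymous substitutions.
Codon 3 (CUG, Leu): 4 synonymous substitutions.
Total: 1 + 3 + 4 = 8.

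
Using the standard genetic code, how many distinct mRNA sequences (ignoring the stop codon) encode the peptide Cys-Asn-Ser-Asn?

48

Cys: 2 codons.
Asn: 2 codons.
Ser: 6 codons.
Asn: 2 codons.
2 × 2 × 6 × 2 = 48.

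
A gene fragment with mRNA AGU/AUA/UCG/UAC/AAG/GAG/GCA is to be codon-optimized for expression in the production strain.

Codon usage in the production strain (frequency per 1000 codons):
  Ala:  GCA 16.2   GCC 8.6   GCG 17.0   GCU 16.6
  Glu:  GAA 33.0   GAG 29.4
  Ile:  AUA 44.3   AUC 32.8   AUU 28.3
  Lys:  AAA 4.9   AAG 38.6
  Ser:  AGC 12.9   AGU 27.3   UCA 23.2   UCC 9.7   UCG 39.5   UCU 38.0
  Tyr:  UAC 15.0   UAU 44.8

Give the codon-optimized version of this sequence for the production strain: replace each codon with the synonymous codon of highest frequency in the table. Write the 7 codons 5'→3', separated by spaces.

UCG AUA UCG UAU AAG GAA GCG

Codon 1 (Ser): best is UCG at 39.5.
Codon 2 (Ile): best is AUA at 44.3.
Codon 3 (Ser): best is UCG at 39.5.
Codon 4 (Tyr): best is UAU at 44.8.
Codon 5 (Lys): best is AAG at 38.6.
Codon 6 (Glu): best is GAA at 33.0.
Codon 7 (Ala): best is GCG at 17.0.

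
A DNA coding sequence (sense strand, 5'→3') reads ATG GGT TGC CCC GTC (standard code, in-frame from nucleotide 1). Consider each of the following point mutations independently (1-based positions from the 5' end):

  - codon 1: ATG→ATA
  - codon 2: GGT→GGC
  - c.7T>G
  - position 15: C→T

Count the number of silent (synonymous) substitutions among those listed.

Codon 1: ATG (Met) → ATA (Ile) — missense.
Codon 2: GGT (Gly) → GGC (Gly) — synonymous.
Codon 3: TGC (Cys) → GGC (Gly) — missense.
Codon 5: GTC (Val) → GTT (Val) — synonymous.
Synonymous: 2 of 4.

2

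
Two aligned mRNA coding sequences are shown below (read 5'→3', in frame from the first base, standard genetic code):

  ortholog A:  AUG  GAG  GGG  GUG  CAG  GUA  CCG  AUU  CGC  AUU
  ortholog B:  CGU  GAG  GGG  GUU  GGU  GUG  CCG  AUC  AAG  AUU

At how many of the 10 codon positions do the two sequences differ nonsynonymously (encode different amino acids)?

Codon 1: AUG Met / CGU Arg — nonsynonymous.
Codon 2: GAG Glu / GAG Glu — identical.
Codon 3: GGG Gly / GGG Gly — identical.
Codon 4: GUG Val / GUU Val — synonymous.
Codon 5: CAG Gln / GGU Gly — nonsynonymous.
Codon 6: GUA Val / GUG Val — synonymous.
Codon 7: CCG Pro / CCG Pro — identical.
Codon 8: AUU Ile / AUC Ile — synonymous.
Codon 9: CGC Arg / AAG Lys — nonsynonymous.
Codon 10: AUU Ile / AUU Ile — identical.
Nonsynonymous differences: 3.

3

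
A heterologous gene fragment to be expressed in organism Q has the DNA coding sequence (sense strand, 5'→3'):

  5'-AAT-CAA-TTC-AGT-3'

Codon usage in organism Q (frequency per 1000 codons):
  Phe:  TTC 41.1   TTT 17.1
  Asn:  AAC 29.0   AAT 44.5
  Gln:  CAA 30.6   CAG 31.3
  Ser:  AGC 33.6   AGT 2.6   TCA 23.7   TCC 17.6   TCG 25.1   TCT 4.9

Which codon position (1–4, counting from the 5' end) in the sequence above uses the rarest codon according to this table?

Codon 1 AAT (Asn): 44.5 per 1000.
Codon 2 CAA (Gln): 30.6 per 1000.
Codon 3 TTC (Phe): 41.1 per 1000.
Codon 4 AGT (Ser): 2.6 per 1000.
Lowest frequency is 2.6 at codon 4.

4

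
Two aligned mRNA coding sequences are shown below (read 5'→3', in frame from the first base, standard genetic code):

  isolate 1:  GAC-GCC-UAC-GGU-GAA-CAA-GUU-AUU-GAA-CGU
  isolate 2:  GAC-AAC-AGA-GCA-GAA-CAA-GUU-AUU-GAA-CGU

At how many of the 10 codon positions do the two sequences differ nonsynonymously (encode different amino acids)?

Codon 1: GAC Asp / GAC Asp — identical.
Codon 2: GCC Ala / AAC Asn — nonsynonymous.
Codon 3: UAC Tyr / AGA Arg — nonsynonymous.
Codon 4: GGU Gly / GCA Ala — nonsynonymous.
Codon 5: GAA Glu / GAA Glu — identical.
Codon 6: CAA Gln / CAA Gln — identical.
Codon 7: GUU Val / GUU Val — identical.
Codon 8: AUU Ile / AUU Ile — identical.
Codon 9: GAA Glu / GAA Glu — identical.
Codon 10: CGU Arg / CGU Arg — identical.
Nonsynonymous differences: 3.

3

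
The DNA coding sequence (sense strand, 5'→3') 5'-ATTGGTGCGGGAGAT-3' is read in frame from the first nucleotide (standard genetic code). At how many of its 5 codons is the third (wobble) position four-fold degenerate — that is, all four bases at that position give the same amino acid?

Codon 1 ATT (Ile): third position 3-fold.
Codon 2 GGT (Gly): third position 4-fold.
Codon 3 GCG (Ala): third position 4-fold.
Codon 4 GGA (Gly): third position 4-fold.
Codon 5 GAT (Asp): third position 2-fold.
Four-fold degenerate third positions: 3.

3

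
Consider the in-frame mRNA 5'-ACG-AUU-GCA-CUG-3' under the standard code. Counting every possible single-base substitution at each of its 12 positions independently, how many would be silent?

12

Codon 1 (ACG, Thr): 3 synonymous substitutions.
Codon 2 (AUU, Ile): 2 synonymous substitutions.
Codon 3 (GCA, Ala): 3 synonymous substitutions.
Codon 4 (CUG, Leu): 4 synonymous substitutions.
Total: 3 + 2 + 3 + 4 = 12.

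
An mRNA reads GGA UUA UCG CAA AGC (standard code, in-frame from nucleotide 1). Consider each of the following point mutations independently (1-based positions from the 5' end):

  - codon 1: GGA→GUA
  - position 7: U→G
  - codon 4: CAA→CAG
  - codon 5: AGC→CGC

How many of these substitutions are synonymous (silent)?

Codon 1: GGA (Gly) → GUA (Val) — missense.
Codon 3: UCG (Ser) → GCG (Ala) — missense.
Codon 4: CAA (Gln) → CAG (Gln) — synonymous.
Codon 5: AGC (Ser) → CGC (Arg) — missense.
Synonymous: 1 of 4.

1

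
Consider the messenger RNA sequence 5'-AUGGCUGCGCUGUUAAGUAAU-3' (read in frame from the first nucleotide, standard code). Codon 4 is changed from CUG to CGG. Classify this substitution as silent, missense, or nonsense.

Position 11 falls in codon 4: CUG → Leu.
After the substitution the codon is CGG → Arg.
Leu ≠ Arg, so this is a missense mutation.

missense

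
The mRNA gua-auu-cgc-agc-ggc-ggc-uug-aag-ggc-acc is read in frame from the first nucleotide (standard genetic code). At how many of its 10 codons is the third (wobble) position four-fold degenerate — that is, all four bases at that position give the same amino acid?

6

Codon 1 GUA (Val): third position 4-fold.
Codon 2 AUU (Ile): third position 3-fold.
Codon 3 CGC (Arg): third position 4-fold.
Codon 4 AGC (Ser): third position 2-fold.
Codon 5 GGC (Gly): third position 4-fold.
Codon 6 GGC (Gly): third position 4-fold.
Codon 7 UUG (Leu): third position 2-fold.
Codon 8 AAG (Lys): third position 2-fold.
Codon 9 GGC (Gly): third position 4-fold.
Codon 10 ACC (Thr): third position 4-fold.
Four-fold degenerate third positions: 6.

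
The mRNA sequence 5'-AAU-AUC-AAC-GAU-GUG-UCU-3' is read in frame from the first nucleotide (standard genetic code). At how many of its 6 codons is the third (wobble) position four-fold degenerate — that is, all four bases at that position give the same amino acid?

2

Codon 1 AAU (Asn): third position 2-fold.
Codon 2 AUC (Ile): third position 3-fold.
Codon 3 AAC (Asn): third position 2-fold.
Codon 4 GAU (Asp): third position 2-fold.
Codon 5 GUG (Val): third position 4-fold.
Codon 6 UCU (Ser): third position 4-fold.
Four-fold degenerate third positions: 2.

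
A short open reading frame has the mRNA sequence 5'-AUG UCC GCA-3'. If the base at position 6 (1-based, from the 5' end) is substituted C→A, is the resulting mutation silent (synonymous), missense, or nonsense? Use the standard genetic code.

Position 6 falls in codon 2: UCC → Ser.
After the substitution the codon is UCA → Ser.
Both encode Ser, so the change is synonymous.

silent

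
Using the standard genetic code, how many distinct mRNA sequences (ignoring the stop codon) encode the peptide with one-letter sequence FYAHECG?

Phe: 2 codons.
Tyr: 2 codons.
Ala: 4 codons.
His: 2 codons.
Glu: 2 codons.
Cys: 2 codons.
Gly: 4 codons.
2 × 2 × 4 × 2 × 2 × 2 × 4 = 512.

512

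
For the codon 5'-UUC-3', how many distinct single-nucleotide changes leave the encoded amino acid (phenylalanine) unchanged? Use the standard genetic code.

Position 1: none → 0 synonymous.
Position 2: none → 0 synonymous.
Position 3: UUU → 1 synonymous.
Total: 0 + 0 + 1 = 1.

1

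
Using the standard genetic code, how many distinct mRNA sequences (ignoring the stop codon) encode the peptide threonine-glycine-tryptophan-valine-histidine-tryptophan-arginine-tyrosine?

1536

Thr: 4 codons.
Gly: 4 codons.
Trp: 1 codon.
Val: 4 codons.
His: 2 codons.
Trp: 1 codon.
Arg: 6 codons.
Tyr: 2 codons.
4 × 4 × 1 × 4 × 2 × 1 × 6 × 2 = 1536.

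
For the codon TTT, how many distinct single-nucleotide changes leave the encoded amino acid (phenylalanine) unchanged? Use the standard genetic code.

Position 1: none → 0 synonymous.
Position 2: none → 0 synonymous.
Position 3: TTC → 1 synonymous.
Total: 0 + 0 + 1 = 1.

1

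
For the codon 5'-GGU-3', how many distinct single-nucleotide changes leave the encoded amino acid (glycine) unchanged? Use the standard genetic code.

3

Position 1: none → 0 synonymous.
Position 2: none → 0 synonymous.
Position 3: GGC, GGA, GGG → 3 synonymous.
Total: 0 + 0 + 3 = 3.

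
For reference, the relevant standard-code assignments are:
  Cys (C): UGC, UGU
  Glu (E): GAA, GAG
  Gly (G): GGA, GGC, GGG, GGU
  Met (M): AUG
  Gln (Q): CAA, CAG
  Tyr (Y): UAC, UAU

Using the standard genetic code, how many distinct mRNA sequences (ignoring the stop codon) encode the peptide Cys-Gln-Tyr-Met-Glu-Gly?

64

Cys: 2 codons.
Gln: 2 codons.
Tyr: 2 codons.
Met: 1 codon.
Glu: 2 codons.
Gly: 4 codons.
2 × 2 × 2 × 1 × 2 × 4 = 64.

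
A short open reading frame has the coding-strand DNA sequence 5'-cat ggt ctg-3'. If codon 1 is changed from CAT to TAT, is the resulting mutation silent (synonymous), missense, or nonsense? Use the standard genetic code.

Position 1 falls in codon 1: CAT → His.
After the substitution the codon is TAT → Tyr.
His ≠ Tyr, so this is a missense mutation.

missense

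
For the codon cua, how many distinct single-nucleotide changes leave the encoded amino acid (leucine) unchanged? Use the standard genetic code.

Position 1: UUA → 1 synonymous.
Position 2: none → 0 synonymous.
Position 3: CUU, CUC, CUG → 3 synonymous.
Total: 1 + 0 + 3 = 4.

4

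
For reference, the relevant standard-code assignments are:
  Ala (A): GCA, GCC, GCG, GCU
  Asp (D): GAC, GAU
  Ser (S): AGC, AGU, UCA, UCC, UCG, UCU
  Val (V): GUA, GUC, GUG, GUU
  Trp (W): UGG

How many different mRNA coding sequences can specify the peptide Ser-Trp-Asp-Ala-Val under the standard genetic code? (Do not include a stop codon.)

Ser: 6 codons.
Trp: 1 codon.
Asp: 2 codons.
Ala: 4 codons.
Val: 4 codons.
6 × 1 × 2 × 4 × 4 = 192.

192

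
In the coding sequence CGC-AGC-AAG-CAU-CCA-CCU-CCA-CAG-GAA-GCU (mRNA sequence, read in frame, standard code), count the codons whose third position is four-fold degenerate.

Codon 1 CGC (Arg): third position 4-fold.
Codon 2 AGC (Ser): third position 2-fold.
Codon 3 AAG (Lys): third position 2-fold.
Codon 4 CAU (His): third position 2-fold.
Codon 5 CCA (Pro): third position 4-fold.
Codon 6 CCU (Pro): third position 4-fold.
Codon 7 CCA (Pro): third position 4-fold.
Codon 8 CAG (Gln): third position 2-fold.
Codon 9 GAA (Glu): third position 2-fold.
Codon 10 GCU (Ala): third position 4-fold.
Four-fold degenerate third positions: 5.

5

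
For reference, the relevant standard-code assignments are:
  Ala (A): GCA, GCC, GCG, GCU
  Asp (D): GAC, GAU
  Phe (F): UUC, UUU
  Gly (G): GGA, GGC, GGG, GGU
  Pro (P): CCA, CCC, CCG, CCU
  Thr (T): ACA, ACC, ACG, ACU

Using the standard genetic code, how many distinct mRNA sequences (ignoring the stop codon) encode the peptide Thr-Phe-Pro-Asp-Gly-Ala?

Thr: 4 codons.
Phe: 2 codons.
Pro: 4 codons.
Asp: 2 codons.
Gly: 4 codons.
Ala: 4 codons.
4 × 2 × 4 × 2 × 4 × 4 = 1024.

1024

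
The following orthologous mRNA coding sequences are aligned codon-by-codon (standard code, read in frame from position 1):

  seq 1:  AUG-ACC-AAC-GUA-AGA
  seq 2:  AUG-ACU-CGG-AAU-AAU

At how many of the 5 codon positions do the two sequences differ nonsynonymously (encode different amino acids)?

3

Codon 1: AUG Met / AUG Met — identical.
Codon 2: ACC Thr / ACU Thr — synonymous.
Codon 3: AAC Asn / CGG Arg — nonsynonymous.
Codon 4: GUA Val / AAU Asn — nonsynonymous.
Codon 5: AGA Arg / AAU Asn — nonsynonymous.
Nonsynonymous differences: 3.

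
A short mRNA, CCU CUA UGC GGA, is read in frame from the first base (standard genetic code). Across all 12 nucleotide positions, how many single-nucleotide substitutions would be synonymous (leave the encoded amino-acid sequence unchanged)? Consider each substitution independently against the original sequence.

11

Codon 1 (CCU, Pro): 3 synonymous substitutions.
Codon 2 (CUA, Leu): 4 synonymous substitutions.
Codon 3 (UGC, Cys): 1 synonymous substitution.
Codon 4 (GGA, Gly): 3 synonymous substitutions.
Total: 3 + 4 + 1 + 3 = 11.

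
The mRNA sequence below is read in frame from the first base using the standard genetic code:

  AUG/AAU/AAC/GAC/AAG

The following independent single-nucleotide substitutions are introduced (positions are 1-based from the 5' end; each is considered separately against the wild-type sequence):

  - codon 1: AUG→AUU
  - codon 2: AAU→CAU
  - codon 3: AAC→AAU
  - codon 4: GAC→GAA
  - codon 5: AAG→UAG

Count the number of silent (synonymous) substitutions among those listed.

Codon 1: AUG (Met) → AUU (Ile) — missense.
Codon 2: AAU (Asn) → CAU (His) — missense.
Codon 3: AAC (Asn) → AAU (Asn) — synonymous.
Codon 4: GAC (Asp) → GAA (Glu) — missense.
Codon 5: AAG (Lys) → UAG (Stop) — nonsense.
Synonymous: 1 of 5.

1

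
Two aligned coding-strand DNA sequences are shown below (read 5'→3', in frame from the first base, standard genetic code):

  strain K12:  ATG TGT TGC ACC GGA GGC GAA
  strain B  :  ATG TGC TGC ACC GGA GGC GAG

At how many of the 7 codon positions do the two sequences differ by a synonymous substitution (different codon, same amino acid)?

2

Codon 1: ATG Met / ATG Met — identical.
Codon 2: TGT Cys / TGC Cys — synonymous.
Codon 3: TGC Cys / TGC Cys — identical.
Codon 4: ACC Thr / ACC Thr — identical.
Codon 5: GGA Gly / GGA Gly — identical.
Codon 6: GGC Gly / GGC Gly — identical.
Codon 7: GAA Glu / GAG Glu — synonymous.
Synonymous differences: 2.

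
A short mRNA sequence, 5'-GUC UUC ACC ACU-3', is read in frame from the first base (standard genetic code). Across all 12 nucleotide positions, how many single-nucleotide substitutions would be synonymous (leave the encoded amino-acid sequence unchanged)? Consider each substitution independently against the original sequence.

Codon 1 (GUC, Val): 3 synonymous substitutions.
Codon 2 (UUC, Phe): 1 synonymous substitution.
Codon 3 (ACC, Thr): 3 synonymous substitutions.
Codon 4 (ACU, Thr): 3 synonymous substitutions.
Total: 3 + 1 + 3 + 3 = 10.

10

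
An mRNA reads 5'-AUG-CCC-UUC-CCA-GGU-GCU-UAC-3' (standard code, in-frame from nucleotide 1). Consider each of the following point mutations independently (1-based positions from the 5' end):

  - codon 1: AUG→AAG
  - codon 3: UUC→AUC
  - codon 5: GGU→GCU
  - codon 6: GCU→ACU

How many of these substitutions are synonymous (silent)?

0

Codon 1: AUG (Met) → AAG (Lys) — missense.
Codon 3: UUC (Phe) → AUC (Ile) — missense.
Codon 5: GGU (Gly) → GCU (Ala) — missense.
Codon 6: GCU (Ala) → ACU (Thr) — missense.
Synonymous: 0 of 4.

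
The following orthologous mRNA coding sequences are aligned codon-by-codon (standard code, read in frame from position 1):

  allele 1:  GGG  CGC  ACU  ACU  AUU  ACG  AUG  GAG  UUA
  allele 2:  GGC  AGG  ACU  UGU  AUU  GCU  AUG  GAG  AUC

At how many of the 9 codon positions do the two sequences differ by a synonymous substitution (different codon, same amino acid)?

Codon 1: GGG Gly / GGC Gly — synonymous.
Codon 2: CGC Arg / AGG Arg — synonymous.
Codon 3: ACU Thr / ACU Thr — identical.
Codon 4: ACU Thr / UGU Cys — nonsynonymous.
Codon 5: AUU Ile / AUU Ile — identical.
Codon 6: ACG Thr / GCU Ala — nonsynonymous.
Codon 7: AUG Met / AUG Met — identical.
Codon 8: GAG Glu / GAG Glu — identical.
Codon 9: UUA Leu / AUC Ile — nonsynonymous.
Synonymous differences: 2.

2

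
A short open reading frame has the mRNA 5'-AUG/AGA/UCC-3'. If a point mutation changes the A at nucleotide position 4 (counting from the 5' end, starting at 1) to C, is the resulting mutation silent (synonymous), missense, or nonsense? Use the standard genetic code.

Position 4 falls in codon 2: AGA → Arg.
After the substitution the codon is CGA → Arg.
Both encode Arg, so the change is synonymous.

silent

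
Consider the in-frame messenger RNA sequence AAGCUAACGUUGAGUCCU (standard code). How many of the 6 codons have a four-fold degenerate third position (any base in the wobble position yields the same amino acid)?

Codon 1 AAG (Lys): third position 2-fold.
Codon 2 CUA (Leu): third position 4-fold.
Codon 3 ACG (Thr): third position 4-fold.
Codon 4 UUG (Leu): third position 2-fold.
Codon 5 AGU (Ser): third position 2-fold.
Codon 6 CCU (Pro): third position 4-fold.
Four-fold degenerate third positions: 3.

3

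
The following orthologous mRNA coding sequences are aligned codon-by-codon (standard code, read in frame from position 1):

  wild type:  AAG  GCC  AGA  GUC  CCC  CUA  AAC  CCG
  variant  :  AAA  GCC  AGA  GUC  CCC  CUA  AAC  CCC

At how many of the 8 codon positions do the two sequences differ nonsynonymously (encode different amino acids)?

Codon 1: AAG Lys / AAA Lys — synonymous.
Codon 2: GCC Ala / GCC Ala — identical.
Codon 3: AGA Arg / AGA Arg — identical.
Codon 4: GUC Val / GUC Val — identical.
Codon 5: CCC Pro / CCC Pro — identical.
Codon 6: CUA Leu / CUA Leu — identical.
Codon 7: AAC Asn / AAC Asn — identical.
Codon 8: CCG Pro / CCC Pro — synonymous.
Nonsynonymous differences: 0.

0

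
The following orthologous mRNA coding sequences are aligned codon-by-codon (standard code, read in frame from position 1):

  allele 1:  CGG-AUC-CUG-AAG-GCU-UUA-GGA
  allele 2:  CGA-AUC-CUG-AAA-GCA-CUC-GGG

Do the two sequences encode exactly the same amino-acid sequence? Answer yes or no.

Codon 1: CGG Arg / CGA Arg — synonymous.
Codon 2: AUC Ile / AUC Ile — identical.
Codon 3: CUG Leu / CUG Leu — identical.
Codon 4: AAG Lys / AAA Lys — synonymous.
Codon 5: GCU Ala / GCA Ala — synonymous.
Codon 6: UUA Leu / CUC Leu — synonymous.
Codon 7: GGA Gly / GGG Gly — synonymous.
Nonsynonymous differences: 0 → same protein.

yes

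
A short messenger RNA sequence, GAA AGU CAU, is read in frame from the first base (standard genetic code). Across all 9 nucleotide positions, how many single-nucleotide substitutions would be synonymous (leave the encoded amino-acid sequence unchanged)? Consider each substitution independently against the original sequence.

Codon 1 (GAA, Glu): 1 synonymous substitution.
Codon 2 (AGU, Ser): 1 synonymous substitution.
Codon 3 (CAU, His): 1 synonymous substitution.
Total: 1 + 1 + 1 = 3.

3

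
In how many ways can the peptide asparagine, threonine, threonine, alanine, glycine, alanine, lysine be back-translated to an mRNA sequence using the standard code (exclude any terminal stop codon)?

Asn: 2 codons.
Thr: 4 codons.
Thr: 4 codons.
Ala: 4 codons.
Gly: 4 codons.
Ala: 4 codons.
Lys: 2 codons.
2 × 4 × 4 × 4 × 4 × 4 × 2 = 4096.

4096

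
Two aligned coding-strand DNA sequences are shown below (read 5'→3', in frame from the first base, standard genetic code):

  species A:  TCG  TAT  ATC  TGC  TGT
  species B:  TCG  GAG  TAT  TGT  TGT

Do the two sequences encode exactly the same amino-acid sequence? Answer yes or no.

no

Codon 1: TCG Ser / TCG Ser — identical.
Codon 2: TAT Tyr / GAG Glu — nonsynonymous.
Codon 3: ATC Ile / TAT Tyr — nonsynonymous.
Codon 4: TGC Cys / TGT Cys — synonymous.
Codon 5: TGT Cys / TGT Cys — identical.
Nonsynonymous differences: 2 → different protein.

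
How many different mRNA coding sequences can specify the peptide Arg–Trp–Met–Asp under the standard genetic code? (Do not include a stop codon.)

Arg: 6 codons.
Trp: 1 codon.
Met: 1 codon.
Asp: 2 codons.
6 × 1 × 1 × 2 = 12.

12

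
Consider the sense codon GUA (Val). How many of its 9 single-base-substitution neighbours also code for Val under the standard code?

Position 1: none → 0 synonymous.
Position 2: none → 0 synonymous.
Position 3: GUU, GUC, GUG → 3 synonymous.
Total: 0 + 0 + 3 = 3.

3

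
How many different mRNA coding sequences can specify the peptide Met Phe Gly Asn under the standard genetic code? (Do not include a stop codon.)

16

Met: 1 codon.
Phe: 2 codons.
Gly: 4 codons.
Asn: 2 codons.
1 × 2 × 4 × 2 = 16.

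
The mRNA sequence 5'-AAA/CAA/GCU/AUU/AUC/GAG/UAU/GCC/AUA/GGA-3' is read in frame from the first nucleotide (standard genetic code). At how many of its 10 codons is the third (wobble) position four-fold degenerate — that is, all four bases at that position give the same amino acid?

Codon 1 AAA (Lys): third position 2-fold.
Codon 2 CAA (Gln): third position 2-fold.
Codon 3 GCU (Ala): third position 4-fold.
Codon 4 AUU (Ile): third position 3-fold.
Codon 5 AUC (Ile): third position 3-fold.
Codon 6 GAG (Glu): third position 2-fold.
Codon 7 UAU (Tyr): third position 2-fold.
Codon 8 GCC (Ala): third position 4-fold.
Codon 9 AUA (Ile): third position 3-fold.
Codon 10 GGA (Gly): third position 4-fold.
Four-fold degenerate third positions: 3.

3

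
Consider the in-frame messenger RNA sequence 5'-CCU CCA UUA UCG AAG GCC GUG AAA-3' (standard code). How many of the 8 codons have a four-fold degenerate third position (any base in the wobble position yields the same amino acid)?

Codon 1 CCU (Pro): third position 4-fold.
Codon 2 CCA (Pro): third position 4-fold.
Codon 3 UUA (Leu): third position 2-fold.
Codon 4 UCG (Ser): third position 4-fold.
Codon 5 AAG (Lys): third position 2-fold.
Codon 6 GCC (Ala): third position 4-fold.
Codon 7 GUG (Val): third position 4-fold.
Codon 8 AAA (Lys): third position 2-fold.
Four-fold degenerate third positions: 5.

5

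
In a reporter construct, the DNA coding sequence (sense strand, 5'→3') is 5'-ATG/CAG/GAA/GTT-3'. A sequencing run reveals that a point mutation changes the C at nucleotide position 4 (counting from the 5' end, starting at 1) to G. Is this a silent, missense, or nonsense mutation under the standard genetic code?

missense

Position 4 falls in codon 2: CAG → Gln.
After the substitution the codon is GAG → Glu.
Gln ≠ Glu, so this is a missense mutation.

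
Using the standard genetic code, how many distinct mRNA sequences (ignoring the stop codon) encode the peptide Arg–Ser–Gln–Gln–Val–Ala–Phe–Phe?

Arg: 6 codons.
Ser: 6 codons.
Gln: 2 codons.
Gln: 2 codons.
Val: 4 codons.
Ala: 4 codons.
Phe: 2 codons.
Phe: 2 codons.
6 × 6 × 2 × 2 × 4 × 4 × 2 × 2 = 9216.

9216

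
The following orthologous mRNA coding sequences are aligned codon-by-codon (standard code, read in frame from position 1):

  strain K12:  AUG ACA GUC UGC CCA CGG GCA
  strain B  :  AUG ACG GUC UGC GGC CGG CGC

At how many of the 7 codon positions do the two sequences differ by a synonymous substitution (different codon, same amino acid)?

Codon 1: AUG Met / AUG Met — identical.
Codon 2: ACA Thr / ACG Thr — synonymous.
Codon 3: GUC Val / GUC Val — identical.
Codon 4: UGC Cys / UGC Cys — identical.
Codon 5: CCA Pro / GGC Gly — nonsynonymous.
Codon 6: CGG Arg / CGG Arg — identical.
Codon 7: GCA Ala / CGC Arg — nonsynonymous.
Synonymous differences: 1.

1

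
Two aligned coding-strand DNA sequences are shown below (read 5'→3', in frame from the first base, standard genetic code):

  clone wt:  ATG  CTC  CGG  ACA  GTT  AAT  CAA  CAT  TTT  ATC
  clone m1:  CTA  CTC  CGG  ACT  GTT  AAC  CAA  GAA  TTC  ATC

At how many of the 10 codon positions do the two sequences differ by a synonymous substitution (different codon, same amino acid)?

3

Codon 1: ATG Met / CTA Leu — nonsynonymous.
Codon 2: CTC Leu / CTC Leu — identical.
Codon 3: CGG Arg / CGG Arg — identical.
Codon 4: ACA Thr / ACT Thr — synonymous.
Codon 5: GTT Val / GTT Val — identical.
Codon 6: AAT Asn / AAC Asn — synonymous.
Codon 7: CAA Gln / CAA Gln — identical.
Codon 8: CAT His / GAA Glu — nonsynonymous.
Codon 9: TTT Phe / TTC Phe — synonymous.
Codon 10: ATC Ile / ATC Ile — identical.
Synonymous differences: 3.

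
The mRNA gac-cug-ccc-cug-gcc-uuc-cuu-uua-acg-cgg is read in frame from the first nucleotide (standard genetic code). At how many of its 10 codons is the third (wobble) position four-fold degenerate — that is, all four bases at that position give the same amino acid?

7

Codon 1 GAC (Asp): third position 2-fold.
Codon 2 CUG (Leu): third position 4-fold.
Codon 3 CCC (Pro): third position 4-fold.
Codon 4 CUG (Leu): third position 4-fold.
Codon 5 GCC (Ala): third position 4-fold.
Codon 6 UUC (Phe): third position 2-fold.
Codon 7 CUU (Leu): third position 4-fold.
Codon 8 UUA (Leu): third position 2-fold.
Codon 9 ACG (Thr): third position 4-fold.
Codon 10 CGG (Arg): third position 4-fold.
Four-fold degenerate third positions: 7.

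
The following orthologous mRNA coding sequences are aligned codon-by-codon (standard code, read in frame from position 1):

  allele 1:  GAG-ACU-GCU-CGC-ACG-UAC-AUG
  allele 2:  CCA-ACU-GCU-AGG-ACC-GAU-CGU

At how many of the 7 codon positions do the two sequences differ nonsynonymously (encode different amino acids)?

Codon 1: GAG Glu / CCA Pro — nonsynonymous.
Codon 2: ACU Thr / ACU Thr — identical.
Codon 3: GCU Ala / GCU Ala — identical.
Codon 4: CGC Arg / AGG Arg — synonymous.
Codon 5: ACG Thr / ACC Thr — synonymous.
Codon 6: UAC Tyr / GAU Asp — nonsynonymous.
Codon 7: AUG Met / CGU Arg — nonsynonymous.
Nonsynonymous differences: 3.

3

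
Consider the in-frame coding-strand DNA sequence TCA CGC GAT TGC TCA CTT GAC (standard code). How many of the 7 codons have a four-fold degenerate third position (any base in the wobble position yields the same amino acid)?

4

Codon 1 TCA (Ser): third position 4-fold.
Codon 2 CGC (Arg): third position 4-fold.
Codon 3 GAT (Asp): third position 2-fold.
Codon 4 TGC (Cys): third position 2-fold.
Codon 5 TCA (Ser): third position 4-fold.
Codon 6 CTT (Leu): third position 4-fold.
Codon 7 GAC (Asp): third position 2-fold.
Four-fold degenerate third positions: 4.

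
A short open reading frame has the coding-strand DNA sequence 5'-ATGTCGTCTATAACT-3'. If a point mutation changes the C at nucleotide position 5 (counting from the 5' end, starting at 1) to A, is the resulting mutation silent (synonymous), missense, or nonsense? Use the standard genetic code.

Position 5 falls in codon 2: TCG → Ser.
After the substitution the codon is TAG → Stop.
The new codon is a stop codon, so this is a nonsense mutation.

nonsense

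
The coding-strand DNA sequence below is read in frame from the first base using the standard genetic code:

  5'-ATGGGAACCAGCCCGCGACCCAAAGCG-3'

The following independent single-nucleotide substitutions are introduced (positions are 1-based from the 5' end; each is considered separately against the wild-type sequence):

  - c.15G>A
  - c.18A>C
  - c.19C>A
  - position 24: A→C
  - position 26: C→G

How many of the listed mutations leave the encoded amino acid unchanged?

2

Codon 5: CCG (Pro) → CCA (Pro) — synonymous.
Codon 6: CGA (Arg) → CGC (Arg) — synonymous.
Codon 7: CCC (Pro) → ACC (Thr) — missense.
Codon 8: AAA (Lys) → AAC (Asn) — missense.
Codon 9: GCG (Ala) → GGG (Gly) — missense.
Synonymous: 2 of 5.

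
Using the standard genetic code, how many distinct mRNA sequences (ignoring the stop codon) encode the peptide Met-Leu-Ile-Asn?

36

Met: 1 codon.
Leu: 6 codons.
Ile: 3 codons.
Asn: 2 codons.
1 × 6 × 3 × 2 = 36.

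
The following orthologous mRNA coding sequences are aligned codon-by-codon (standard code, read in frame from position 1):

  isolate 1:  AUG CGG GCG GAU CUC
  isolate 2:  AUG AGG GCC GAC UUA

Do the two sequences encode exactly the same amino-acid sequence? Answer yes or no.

Codon 1: AUG Met / AUG Met — identical.
Codon 2: CGG Arg / AGG Arg — synonymous.
Codon 3: GCG Ala / GCC Ala — synonymous.
Codon 4: GAU Asp / GAC Asp — synonymous.
Codon 5: CUC Leu / UUA Leu — synonymous.
Nonsynonymous differences: 0 → same protein.

yes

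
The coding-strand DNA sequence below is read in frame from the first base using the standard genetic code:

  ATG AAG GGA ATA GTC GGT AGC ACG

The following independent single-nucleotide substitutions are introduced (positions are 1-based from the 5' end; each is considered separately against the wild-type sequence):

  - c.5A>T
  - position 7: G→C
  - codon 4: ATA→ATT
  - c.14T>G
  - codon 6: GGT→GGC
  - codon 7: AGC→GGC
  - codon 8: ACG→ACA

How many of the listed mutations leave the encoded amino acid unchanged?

Codon 2: AAG (Lys) → ATG (Met) — missense.
Codon 3: GGA (Gly) → CGA (Arg) — missense.
Codon 4: ATA (Ile) → ATT (Ile) — synonymous.
Codon 5: GTC (Val) → GGC (Gly) — missense.
Codon 6: GGT (Gly) → GGC (Gly) — synonymous.
Codon 7: AGC (Ser) → GGC (Gly) — missense.
Codon 8: ACG (Thr) → ACA (Thr) — synonymous.
Synonymous: 3 of 7.

3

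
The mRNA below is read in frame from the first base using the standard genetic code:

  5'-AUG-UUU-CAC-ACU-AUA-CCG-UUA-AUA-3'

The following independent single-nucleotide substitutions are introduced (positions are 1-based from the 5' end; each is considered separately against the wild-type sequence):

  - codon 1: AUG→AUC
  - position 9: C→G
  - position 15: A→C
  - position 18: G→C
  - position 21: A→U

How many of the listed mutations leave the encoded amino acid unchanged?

Codon 1: AUG (Met) → AUC (Ile) — missense.
Codon 3: CAC (His) → CAG (Gln) — missense.
Codon 5: AUA (Ile) → AUC (Ile) — synonymous.
Codon 6: CCG (Pro) → CCC (Pro) — synonymous.
Codon 7: UUA (Leu) → UUU (Phe) — missense.
Synonymous: 2 of 5.

2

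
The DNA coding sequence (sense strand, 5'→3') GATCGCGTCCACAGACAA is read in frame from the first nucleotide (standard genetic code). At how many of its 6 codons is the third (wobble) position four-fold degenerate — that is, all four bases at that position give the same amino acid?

Codon 1 GAT (Asp): third position 2-fold.
Codon 2 CGC (Arg): third position 4-fold.
Codon 3 GTC (Val): third position 4-fold.
Codon 4 CAC (His): third position 2-fold.
Codon 5 AGA (Arg): third position 2-fold.
Codon 6 CAA (Gln): third position 2-fold.
Four-fold degenerate third positions: 2.

2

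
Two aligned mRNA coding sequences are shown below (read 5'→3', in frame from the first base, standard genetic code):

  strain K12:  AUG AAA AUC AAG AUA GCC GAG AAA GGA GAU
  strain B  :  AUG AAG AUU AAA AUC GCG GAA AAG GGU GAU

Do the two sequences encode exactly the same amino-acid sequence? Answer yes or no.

Codon 1: AUG Met / AUG Met — identical.
Codon 2: AAA Lys / AAG Lys — synonymous.
Codon 3: AUC Ile / AUU Ile — synonymous.
Codon 4: AAG Lys / AAA Lys — synonymous.
Codon 5: AUA Ile / AUC Ile — synonymous.
Codon 6: GCC Ala / GCG Ala — synonymous.
Codon 7: GAG Glu / GAA Glu — synonymous.
Codon 8: AAA Lys / AAG Lys — synonymous.
Codon 9: GGA Gly / GGU Gly — synonymous.
Codon 10: GAU Asp / GAU Asp — identical.
Nonsynonymous differences: 0 → same protein.

yes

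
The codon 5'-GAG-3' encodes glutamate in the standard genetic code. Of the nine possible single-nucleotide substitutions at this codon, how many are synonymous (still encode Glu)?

Position 1: none → 0 synonymous.
Position 2: none → 0 synonymous.
Position 3: GAA → 1 synonymous.
Total: 0 + 0 + 1 = 1.

1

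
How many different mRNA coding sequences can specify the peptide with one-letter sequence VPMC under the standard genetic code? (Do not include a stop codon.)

32

Val: 4 codons.
Pro: 4 codons.
Met: 1 codon.
Cys: 2 codons.
4 × 4 × 1 × 2 = 32.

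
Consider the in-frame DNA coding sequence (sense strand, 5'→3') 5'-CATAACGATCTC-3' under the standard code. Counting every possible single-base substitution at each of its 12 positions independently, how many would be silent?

Codon 1 (CAT, His): 1 synonymous substitution.
Codon 2 (AAC, Asn): 1 synonymous substitution.
Codon 3 (GAT, Asp): 1 synonymous substitution.
Codon 4 (CTC, Leu): 3 synonymous substitutions.
Total: 1 + 1 + 1 + 3 = 6.

6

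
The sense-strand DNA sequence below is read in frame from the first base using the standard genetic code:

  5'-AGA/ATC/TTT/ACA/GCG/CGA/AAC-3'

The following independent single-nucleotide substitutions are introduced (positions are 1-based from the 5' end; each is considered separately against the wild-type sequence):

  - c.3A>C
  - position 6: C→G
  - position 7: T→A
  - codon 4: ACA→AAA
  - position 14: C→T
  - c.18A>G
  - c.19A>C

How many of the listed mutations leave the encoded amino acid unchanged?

Codon 1: AGA (Arg) → AGC (Ser) — missense.
Codon 2: ATC (Ile) → ATG (Met) — missense.
Codon 3: TTT (Phe) → ATT (Ile) — missense.
Codon 4: ACA (Thr) → AAA (Lys) — missense.
Codon 5: GCG (Ala) → GTG (Val) — missense.
Codon 6: CGA (Arg) → CGG (Arg) — synonymous.
Codon 7: AAC (Asn) → CAC (His) — missense.
Synonymous: 1 of 7.

1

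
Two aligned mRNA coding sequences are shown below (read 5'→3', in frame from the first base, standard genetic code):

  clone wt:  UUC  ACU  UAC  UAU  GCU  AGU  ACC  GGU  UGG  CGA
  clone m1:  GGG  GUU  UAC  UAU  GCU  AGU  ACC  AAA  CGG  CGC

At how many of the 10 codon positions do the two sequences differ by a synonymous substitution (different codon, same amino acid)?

1

Codon 1: UUC Phe / GGG Gly — nonsynonymous.
Codon 2: ACU Thr / GUU Val — nonsynonymous.
Codon 3: UAC Tyr / UAC Tyr — identical.
Codon 4: UAU Tyr / UAU Tyr — identical.
Codon 5: GCU Ala / GCU Ala — identical.
Codon 6: AGU Ser / AGU Ser — identical.
Codon 7: ACC Thr / ACC Thr — identical.
Codon 8: GGU Gly / AAA Lys — nonsynonymous.
Codon 9: UGG Trp / CGG Arg — nonsynonymous.
Codon 10: CGA Arg / CGC Arg — synonymous.
Synonymous differences: 1.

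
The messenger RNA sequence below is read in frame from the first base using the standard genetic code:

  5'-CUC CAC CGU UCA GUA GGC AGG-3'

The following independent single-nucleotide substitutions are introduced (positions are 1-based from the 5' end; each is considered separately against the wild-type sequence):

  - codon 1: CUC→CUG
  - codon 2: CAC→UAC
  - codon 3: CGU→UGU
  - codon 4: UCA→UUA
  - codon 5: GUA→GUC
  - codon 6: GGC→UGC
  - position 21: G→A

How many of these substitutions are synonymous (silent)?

3

Codon 1: CUC (Leu) → CUG (Leu) — synonymous.
Codon 2: CAC (His) → UAC (Tyr) — missense.
Codon 3: CGU (Arg) → UGU (Cys) — missense.
Codon 4: UCA (Ser) → UUA (Leu) — missense.
Codon 5: GUA (Val) → GUC (Val) — synonymous.
Codon 6: GGC (Gly) → UGC (Cys) — missense.
Codon 7: AGG (Arg) → AGA (Arg) — synonymous.
Synonymous: 3 of 7.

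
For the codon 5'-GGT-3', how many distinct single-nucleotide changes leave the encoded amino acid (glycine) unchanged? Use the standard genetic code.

Position 1: none → 0 synonymous.
Position 2: none → 0 synonymous.
Position 3: GGC, GGA, GGG → 3 synonymous.
Total: 0 + 0 + 3 = 3.

3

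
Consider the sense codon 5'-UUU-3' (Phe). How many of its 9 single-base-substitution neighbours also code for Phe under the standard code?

Position 1: none → 0 synonymous.
Position 2: none → 0 synonymous.
Position 3: UUC → 1 synonymous.
Total: 0 + 0 + 1 = 1.

1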